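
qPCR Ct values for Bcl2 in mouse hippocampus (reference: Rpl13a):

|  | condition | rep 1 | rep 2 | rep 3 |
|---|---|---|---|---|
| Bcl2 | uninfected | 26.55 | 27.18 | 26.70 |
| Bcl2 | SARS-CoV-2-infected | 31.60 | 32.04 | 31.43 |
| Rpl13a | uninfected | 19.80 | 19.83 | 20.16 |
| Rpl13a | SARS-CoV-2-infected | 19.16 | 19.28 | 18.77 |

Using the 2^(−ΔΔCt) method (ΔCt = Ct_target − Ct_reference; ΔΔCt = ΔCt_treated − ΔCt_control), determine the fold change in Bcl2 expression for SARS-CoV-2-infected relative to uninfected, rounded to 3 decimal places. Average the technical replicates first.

Mean Ct: Bcl2 uninfected 26.810; Bcl2 SARS-CoV-2-infected 31.690; Rpl13a uninfected 19.930; Rpl13a SARS-CoV-2-infected 19.070
ΔCt(uninfected) = 26.810 − 19.930 = 6.880
ΔCt(SARS-CoV-2-infected) = 31.690 − 19.070 = 12.620
ΔΔCt = 12.620 − 6.880 = 5.740
Fold change = 2^(−5.740) = 0.0187

0.019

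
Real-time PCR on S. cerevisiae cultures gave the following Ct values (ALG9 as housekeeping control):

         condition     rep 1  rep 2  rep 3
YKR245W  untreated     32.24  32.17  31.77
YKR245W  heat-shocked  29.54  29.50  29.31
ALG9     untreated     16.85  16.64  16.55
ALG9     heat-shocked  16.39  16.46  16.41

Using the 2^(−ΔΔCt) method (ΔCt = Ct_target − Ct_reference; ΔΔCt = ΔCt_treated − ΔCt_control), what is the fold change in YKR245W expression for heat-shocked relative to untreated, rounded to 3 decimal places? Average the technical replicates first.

Mean Ct: YKR245W untreated 32.060; YKR245W heat-shocked 29.450; ALG9 untreated 16.680; ALG9 heat-shocked 16.420
ΔCt(untreated) = 32.060 − 16.680 = 15.380
ΔCt(heat-shocked) = 29.450 − 16.420 = 13.030
ΔΔCt = 13.030 − 15.380 = -2.350
Fold change = 2^(−(-2.350)) = 2^2.350 = 5.0982

5.098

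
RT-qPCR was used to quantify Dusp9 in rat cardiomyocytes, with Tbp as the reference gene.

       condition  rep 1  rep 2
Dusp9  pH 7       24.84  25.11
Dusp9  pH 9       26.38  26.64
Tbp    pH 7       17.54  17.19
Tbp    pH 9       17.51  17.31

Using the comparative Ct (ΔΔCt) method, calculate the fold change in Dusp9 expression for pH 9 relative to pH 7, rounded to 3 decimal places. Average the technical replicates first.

0.356

Mean Ct: Dusp9 pH 7 24.975; Dusp9 pH 9 26.510; Tbp pH 7 17.365; Tbp pH 9 17.410
ΔCt(pH 7) = 24.975 − 17.365 = 7.610
ΔCt(pH 9) = 26.510 − 17.410 = 9.100
ΔΔCt = 9.100 − 7.610 = 1.490
Fold change = 2^(−1.490) = 0.3560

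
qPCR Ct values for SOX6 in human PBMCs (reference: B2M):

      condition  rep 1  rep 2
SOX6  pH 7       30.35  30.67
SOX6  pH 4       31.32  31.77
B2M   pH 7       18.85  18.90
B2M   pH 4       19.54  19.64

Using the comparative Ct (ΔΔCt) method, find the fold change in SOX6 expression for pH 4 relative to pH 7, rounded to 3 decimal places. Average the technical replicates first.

0.801

Mean Ct: SOX6 pH 7 30.510; SOX6 pH 4 31.545; B2M pH 7 18.875; B2M pH 4 19.590
ΔCt(pH 7) = 30.510 − 18.875 = 11.635
ΔCt(pH 4) = 31.545 − 19.590 = 11.955
ΔΔCt = 11.955 − 11.635 = 0.320
Fold change = 2^(−0.320) = 0.8011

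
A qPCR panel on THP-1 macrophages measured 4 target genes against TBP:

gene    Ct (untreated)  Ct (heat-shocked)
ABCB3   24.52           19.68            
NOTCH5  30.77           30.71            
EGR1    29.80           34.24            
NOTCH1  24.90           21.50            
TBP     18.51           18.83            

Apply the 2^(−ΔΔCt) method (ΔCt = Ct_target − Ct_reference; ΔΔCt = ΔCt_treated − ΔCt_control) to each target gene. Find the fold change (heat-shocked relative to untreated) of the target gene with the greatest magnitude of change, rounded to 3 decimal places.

ABCB3: ΔΔCt = (19.68−18.83) − (24.52−18.51) = 0.85 − 6.01 = -5.16; fold change = 2^5.16 = 35.753
NOTCH5: ΔΔCt = (30.71−18.83) − (30.77−18.51) = 11.88 − 12.26 = -0.38; fold change = 2^0.38 = 1.301
EGR1: ΔΔCt = (34.24−18.83) − (29.80−18.51) = 15.41 − 11.29 = 4.12; fold change = 2^-4.12 = 0.058
NOTCH1: ΔΔCt = (21.50−18.83) − (24.90−18.51) = 2.67 − 6.39 = -3.72; fold change = 2^3.72 = 13.177
ABCB3 has the largest |ΔΔCt| = 5.16.

35.753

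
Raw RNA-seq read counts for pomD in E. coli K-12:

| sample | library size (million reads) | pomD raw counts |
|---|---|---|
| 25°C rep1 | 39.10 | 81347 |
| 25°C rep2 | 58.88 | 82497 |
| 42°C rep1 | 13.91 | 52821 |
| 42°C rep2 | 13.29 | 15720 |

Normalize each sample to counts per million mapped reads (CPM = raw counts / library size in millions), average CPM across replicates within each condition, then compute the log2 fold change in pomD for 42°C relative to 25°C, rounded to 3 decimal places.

CPM(25°C rep1) = 81347 / 39.10 = 2080.4859
CPM(25°C rep2) = 82497 / 58.88 = 1401.1039
CPM(42°C rep1) = 52821 / 13.91 = 3797.3400
CPM(42°C rep2) = 15720 / 13.29 = 1182.8442
mean CPM(25°C) = 1740.7949; mean CPM(42°C) = 2490.0921
Fold change = 2490.0921 / 1740.7949 = 1.43043
log2(1.43043) = 0.5165

0.516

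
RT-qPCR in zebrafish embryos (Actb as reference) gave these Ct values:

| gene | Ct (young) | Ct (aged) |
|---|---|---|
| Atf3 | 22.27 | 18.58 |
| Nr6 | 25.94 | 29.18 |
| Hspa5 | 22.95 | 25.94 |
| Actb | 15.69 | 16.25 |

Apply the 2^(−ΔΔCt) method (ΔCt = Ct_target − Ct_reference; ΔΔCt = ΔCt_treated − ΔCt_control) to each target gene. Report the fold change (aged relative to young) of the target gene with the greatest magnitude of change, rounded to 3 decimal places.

19.027

Atf3: ΔΔCt = (18.58−16.25) − (22.27−15.69) = 2.33 − 6.58 = -4.25; fold change = 2^4.25 = 19.027
Nr6: ΔΔCt = (29.18−16.25) − (25.94−15.69) = 12.93 − 10.25 = 2.68; fold change = 2^-2.68 = 0.156
Hspa5: ΔΔCt = (25.94−16.25) − (22.95−15.69) = 9.69 − 7.26 = 2.43; fold change = 2^-2.43 = 0.186
Atf3 has the largest |ΔΔCt| = 4.25.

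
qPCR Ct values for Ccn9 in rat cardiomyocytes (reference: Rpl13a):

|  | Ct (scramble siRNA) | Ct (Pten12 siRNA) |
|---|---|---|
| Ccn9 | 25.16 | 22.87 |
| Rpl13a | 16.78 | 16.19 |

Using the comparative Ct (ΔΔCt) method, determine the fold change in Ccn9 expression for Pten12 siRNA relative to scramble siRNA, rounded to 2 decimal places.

3.25

ΔCt(scramble siRNA) = 25.160 − 16.780 = 8.380
ΔCt(Pten12 siRNA) = 22.870 − 16.190 = 6.680
ΔΔCt = 6.680 − 8.380 = -1.700
Fold change = 2^(−(-1.700)) = 2^1.700 = 3.249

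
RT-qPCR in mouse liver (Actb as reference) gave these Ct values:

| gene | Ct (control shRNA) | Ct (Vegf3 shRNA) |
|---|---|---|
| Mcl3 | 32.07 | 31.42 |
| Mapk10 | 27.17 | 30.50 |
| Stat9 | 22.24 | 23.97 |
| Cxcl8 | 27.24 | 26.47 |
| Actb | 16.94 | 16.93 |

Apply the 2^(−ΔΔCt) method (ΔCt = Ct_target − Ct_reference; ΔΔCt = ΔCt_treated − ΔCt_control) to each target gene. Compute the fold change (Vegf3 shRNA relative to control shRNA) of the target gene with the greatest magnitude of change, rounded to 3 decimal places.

Mcl3: ΔΔCt = (31.42−16.93) − (32.07−16.94) = 14.49 − 15.13 = -0.64; fold change = 2^0.64 = 1.558
Mapk10: ΔΔCt = (30.50−16.93) − (27.17−16.94) = 13.57 − 10.23 = 3.34; fold change = 2^-3.34 = 0.099
Stat9: ΔΔCt = (23.97−16.93) − (22.24−16.94) = 7.04 − 5.30 = 1.74; fold change = 2^-1.74 = 0.299
Cxcl8: ΔΔCt = (26.47−16.93) − (27.24−16.94) = 9.54 − 10.30 = -0.76; fold change = 2^0.76 = 1.693
Mapk10 has the largest |ΔΔCt| = 3.34.

0.099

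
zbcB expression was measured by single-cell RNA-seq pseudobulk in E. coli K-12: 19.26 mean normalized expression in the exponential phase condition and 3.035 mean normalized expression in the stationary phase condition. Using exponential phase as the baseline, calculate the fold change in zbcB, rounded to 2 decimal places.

Fold change = 3.035 / 19.26 = 0.158
zbcB is downregulated.

0.16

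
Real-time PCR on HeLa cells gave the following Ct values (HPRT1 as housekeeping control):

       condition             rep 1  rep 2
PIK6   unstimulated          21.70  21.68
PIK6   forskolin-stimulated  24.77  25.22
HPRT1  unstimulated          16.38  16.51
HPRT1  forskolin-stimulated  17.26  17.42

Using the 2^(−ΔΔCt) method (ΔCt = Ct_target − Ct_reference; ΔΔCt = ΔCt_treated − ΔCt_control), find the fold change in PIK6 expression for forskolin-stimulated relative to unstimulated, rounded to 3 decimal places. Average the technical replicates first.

Mean Ct: PIK6 unstimulated 21.690; PIK6 forskolin-stimulated 24.995; HPRT1 unstimulated 16.445; HPRT1 forskolin-stimulated 17.340
ΔCt(unstimulated) = 21.690 − 16.445 = 5.245
ΔCt(forskolin-stimulated) = 24.995 − 17.340 = 7.655
ΔΔCt = 7.655 − 5.245 = 2.410
Fold change = 2^(−2.410) = 0.1882

0.188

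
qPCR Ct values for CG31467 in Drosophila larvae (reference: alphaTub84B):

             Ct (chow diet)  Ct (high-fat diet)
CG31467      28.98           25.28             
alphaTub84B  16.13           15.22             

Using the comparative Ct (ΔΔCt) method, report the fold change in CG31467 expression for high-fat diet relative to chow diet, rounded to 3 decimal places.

6.916

ΔCt(chow diet) = 28.980 − 16.130 = 12.850
ΔCt(high-fat diet) = 25.280 − 15.220 = 10.060
ΔΔCt = 10.060 − 12.850 = -2.790
Fold change = 2^(−(-2.790)) = 2^2.790 = 6.9163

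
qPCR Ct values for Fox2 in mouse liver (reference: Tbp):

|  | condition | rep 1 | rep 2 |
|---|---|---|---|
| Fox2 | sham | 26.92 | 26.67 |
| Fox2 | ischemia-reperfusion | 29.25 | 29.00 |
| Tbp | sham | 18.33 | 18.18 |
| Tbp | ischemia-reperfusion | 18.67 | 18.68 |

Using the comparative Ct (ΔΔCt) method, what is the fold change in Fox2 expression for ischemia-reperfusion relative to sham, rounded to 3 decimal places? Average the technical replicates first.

Mean Ct: Fox2 sham 26.795; Fox2 ischemia-reperfusion 29.125; Tbp sham 18.255; Tbp ischemia-reperfusion 18.675
ΔCt(sham) = 26.795 − 18.255 = 8.540
ΔCt(ischemia-reperfusion) = 29.125 − 18.675 = 10.450
ΔΔCt = 10.450 − 8.540 = 1.910
Fold change = 2^(−1.910) = 0.2661

0.266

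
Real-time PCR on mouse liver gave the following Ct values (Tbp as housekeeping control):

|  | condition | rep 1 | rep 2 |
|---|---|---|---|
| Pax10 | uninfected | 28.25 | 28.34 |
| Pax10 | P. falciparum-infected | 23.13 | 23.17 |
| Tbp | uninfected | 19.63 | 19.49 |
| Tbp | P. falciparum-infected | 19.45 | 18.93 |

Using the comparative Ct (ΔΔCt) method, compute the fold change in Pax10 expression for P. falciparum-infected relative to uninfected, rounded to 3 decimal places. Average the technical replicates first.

27.379

Mean Ct: Pax10 uninfected 28.295; Pax10 P. falciparum-infected 23.150; Tbp uninfected 19.560; Tbp P. falciparum-infected 19.190
ΔCt(uninfected) = 28.295 − 19.560 = 8.735
ΔCt(P. falciparum-infected) = 23.150 − 19.190 = 3.960
ΔΔCt = 3.960 − 8.735 = -4.775
Fold change = 2^(−(-4.775)) = 2^4.775 = 27.3790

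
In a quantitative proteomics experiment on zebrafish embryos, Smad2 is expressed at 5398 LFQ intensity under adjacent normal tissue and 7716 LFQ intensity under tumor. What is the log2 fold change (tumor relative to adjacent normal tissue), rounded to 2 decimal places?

Fold change = 7716 / 5398 = 1.4294
log2(1.4294) = 0.515

0.52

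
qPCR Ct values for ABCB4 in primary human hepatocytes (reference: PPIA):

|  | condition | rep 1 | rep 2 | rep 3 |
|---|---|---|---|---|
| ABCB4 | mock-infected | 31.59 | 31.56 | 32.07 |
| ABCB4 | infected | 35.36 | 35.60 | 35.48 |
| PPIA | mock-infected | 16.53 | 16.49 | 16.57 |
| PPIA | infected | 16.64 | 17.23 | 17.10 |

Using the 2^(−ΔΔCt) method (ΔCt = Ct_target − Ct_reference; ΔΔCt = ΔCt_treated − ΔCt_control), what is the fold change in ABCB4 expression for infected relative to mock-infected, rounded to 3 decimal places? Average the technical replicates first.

Mean Ct: ABCB4 mock-infected 31.740; ABCB4 infected 35.480; PPIA mock-infected 16.530; PPIA infected 16.990
ΔCt(mock-infected) = 31.740 − 16.530 = 15.210
ΔCt(infected) = 35.480 − 16.990 = 18.490
ΔΔCt = 18.490 − 15.210 = 3.280
Fold change = 2^(−3.280) = 0.1029

0.103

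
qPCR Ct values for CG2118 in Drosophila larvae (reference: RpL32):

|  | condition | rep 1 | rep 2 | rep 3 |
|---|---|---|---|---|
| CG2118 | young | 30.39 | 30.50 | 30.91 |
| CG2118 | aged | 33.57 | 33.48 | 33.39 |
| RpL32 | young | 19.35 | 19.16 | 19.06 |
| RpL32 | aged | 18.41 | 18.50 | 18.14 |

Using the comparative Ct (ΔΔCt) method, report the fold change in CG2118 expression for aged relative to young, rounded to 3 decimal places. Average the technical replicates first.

0.076

Mean Ct: CG2118 young 30.600; CG2118 aged 33.480; RpL32 young 19.190; RpL32 aged 18.350
ΔCt(young) = 30.600 − 19.190 = 11.410
ΔCt(aged) = 33.480 − 18.350 = 15.130
ΔΔCt = 15.130 − 11.410 = 3.720
Fold change = 2^(−3.720) = 0.0759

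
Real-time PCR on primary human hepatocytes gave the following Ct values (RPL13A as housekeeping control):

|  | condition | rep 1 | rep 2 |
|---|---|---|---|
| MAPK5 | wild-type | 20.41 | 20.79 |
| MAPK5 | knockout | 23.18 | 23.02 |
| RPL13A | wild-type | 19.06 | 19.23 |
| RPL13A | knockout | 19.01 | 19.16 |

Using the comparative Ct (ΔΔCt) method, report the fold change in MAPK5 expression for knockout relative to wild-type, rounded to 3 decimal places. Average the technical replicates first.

0.170

Mean Ct: MAPK5 wild-type 20.600; MAPK5 knockout 23.100; RPL13A wild-type 19.145; RPL13A knockout 19.085
ΔCt(wild-type) = 20.600 − 19.145 = 1.455
ΔCt(knockout) = 23.100 − 19.085 = 4.015
ΔΔCt = 4.015 − 1.455 = 2.560
Fold change = 2^(−2.560) = 0.1696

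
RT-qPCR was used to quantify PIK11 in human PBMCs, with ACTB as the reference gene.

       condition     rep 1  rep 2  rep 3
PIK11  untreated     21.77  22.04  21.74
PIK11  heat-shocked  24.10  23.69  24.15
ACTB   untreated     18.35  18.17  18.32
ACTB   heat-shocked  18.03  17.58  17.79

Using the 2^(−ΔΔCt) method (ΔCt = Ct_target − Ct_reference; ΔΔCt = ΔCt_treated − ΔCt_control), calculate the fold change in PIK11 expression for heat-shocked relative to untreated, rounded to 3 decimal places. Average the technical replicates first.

0.164

Mean Ct: PIK11 untreated 21.850; PIK11 heat-shocked 23.980; ACTB untreated 18.280; ACTB heat-shocked 17.800
ΔCt(untreated) = 21.850 − 18.280 = 3.570
ΔCt(heat-shocked) = 23.980 − 17.800 = 6.180
ΔΔCt = 6.180 − 3.570 = 2.610
Fold change = 2^(−2.610) = 0.1638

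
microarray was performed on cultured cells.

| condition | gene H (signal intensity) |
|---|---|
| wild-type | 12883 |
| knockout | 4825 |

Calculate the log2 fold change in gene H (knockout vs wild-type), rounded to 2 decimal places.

-1.42

Fold change = 4825 / 12883 = 0.3745
log2(0.3745) = -1.417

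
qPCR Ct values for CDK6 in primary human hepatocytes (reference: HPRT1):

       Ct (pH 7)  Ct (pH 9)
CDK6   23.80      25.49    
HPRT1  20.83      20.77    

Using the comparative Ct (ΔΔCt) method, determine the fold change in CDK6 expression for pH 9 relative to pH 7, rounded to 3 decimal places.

0.297

ΔCt(pH 7) = 23.800 − 20.830 = 2.970
ΔCt(pH 9) = 25.490 − 20.770 = 4.720
ΔΔCt = 4.720 − 2.970 = 1.750
Fold change = 2^(−1.750) = 0.2973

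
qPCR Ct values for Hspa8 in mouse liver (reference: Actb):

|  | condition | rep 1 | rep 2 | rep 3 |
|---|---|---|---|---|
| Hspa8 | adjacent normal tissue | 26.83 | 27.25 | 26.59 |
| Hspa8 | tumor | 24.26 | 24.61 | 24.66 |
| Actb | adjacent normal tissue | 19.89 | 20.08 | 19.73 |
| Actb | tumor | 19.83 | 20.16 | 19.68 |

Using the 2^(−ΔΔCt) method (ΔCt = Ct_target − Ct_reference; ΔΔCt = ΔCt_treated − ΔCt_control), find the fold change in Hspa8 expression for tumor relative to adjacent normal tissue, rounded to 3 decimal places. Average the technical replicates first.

Mean Ct: Hspa8 adjacent normal tissue 26.890; Hspa8 tumor 24.510; Actb adjacent normal tissue 19.900; Actb tumor 19.890
ΔCt(adjacent normal tissue) = 26.890 − 19.900 = 6.990
ΔCt(tumor) = 24.510 − 19.890 = 4.620
ΔΔCt = 4.620 − 6.990 = -2.370
Fold change = 2^(−(-2.370)) = 2^2.370 = 5.1694

5.169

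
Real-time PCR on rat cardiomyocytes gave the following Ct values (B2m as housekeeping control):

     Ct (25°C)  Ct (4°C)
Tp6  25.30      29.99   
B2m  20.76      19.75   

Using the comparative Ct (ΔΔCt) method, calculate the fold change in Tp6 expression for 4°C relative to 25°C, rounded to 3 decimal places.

ΔCt(25°C) = 25.300 − 20.760 = 4.540
ΔCt(4°C) = 29.990 − 19.750 = 10.240
ΔΔCt = 10.240 − 4.540 = 5.700
Fold change = 2^(−5.700) = 0.0192

0.019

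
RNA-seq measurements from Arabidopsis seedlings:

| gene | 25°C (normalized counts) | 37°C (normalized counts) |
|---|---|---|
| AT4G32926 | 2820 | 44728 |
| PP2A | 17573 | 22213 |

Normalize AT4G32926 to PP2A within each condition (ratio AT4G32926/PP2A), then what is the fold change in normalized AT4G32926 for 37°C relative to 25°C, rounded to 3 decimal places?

12.548

AT4G32926/PP2A (25°C) = 2820 / 17573 = 0.16047
AT4G32926/PP2A (37°C) = 44728 / 22213 = 2.0136
Fold change = 2.0136 / 0.16047 = 12.5478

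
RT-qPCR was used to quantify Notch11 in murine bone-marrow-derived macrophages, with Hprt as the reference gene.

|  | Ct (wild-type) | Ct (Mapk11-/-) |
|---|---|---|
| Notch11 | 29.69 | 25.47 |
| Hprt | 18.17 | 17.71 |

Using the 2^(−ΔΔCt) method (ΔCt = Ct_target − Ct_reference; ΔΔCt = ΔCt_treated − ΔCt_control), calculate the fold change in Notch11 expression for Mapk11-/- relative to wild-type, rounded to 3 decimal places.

13.548

ΔCt(wild-type) = 29.690 − 18.170 = 11.520
ΔCt(Mapk11-/-) = 25.470 − 17.710 = 7.760
ΔΔCt = 7.760 − 11.520 = -3.760
Fold change = 2^(−(-3.760)) = 2^3.760 = 13.5479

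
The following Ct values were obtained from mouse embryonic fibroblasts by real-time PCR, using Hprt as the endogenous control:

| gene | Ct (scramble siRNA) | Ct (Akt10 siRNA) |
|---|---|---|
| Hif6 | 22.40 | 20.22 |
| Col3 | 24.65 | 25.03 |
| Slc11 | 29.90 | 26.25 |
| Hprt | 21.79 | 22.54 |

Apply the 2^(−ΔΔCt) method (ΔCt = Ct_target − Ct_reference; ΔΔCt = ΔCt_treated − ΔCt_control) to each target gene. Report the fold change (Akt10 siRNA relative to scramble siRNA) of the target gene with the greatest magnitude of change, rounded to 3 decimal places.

Hif6: ΔΔCt = (20.22−22.54) − (22.40−21.79) = -2.32 − 0.61 = -2.93; fold change = 2^2.93 = 7.621
Col3: ΔΔCt = (25.03−22.54) − (24.65−21.79) = 2.49 − 2.86 = -0.37; fold change = 2^0.37 = 1.292
Slc11: ΔΔCt = (26.25−22.54) − (29.90−21.79) = 3.71 − 8.11 = -4.40; fold change = 2^4.40 = 21.112
Slc11 has the largest |ΔΔCt| = 4.40.

21.112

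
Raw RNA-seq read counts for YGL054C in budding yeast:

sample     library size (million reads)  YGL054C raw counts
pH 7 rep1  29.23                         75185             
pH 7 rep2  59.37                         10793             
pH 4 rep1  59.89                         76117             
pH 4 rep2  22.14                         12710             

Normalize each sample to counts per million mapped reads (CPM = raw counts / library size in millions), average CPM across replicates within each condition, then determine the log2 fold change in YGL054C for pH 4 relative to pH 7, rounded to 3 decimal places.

CPM(pH 7 rep1) = 75185 / 29.23 = 2572.1861
CPM(pH 7 rep2) = 10793 / 59.37 = 181.7922
CPM(pH 4 rep1) = 76117 / 59.89 = 1270.9467
CPM(pH 4 rep2) = 12710 / 22.14 = 574.0741
mean CPM(pH 7) = 1376.9891; mean CPM(pH 4) = 922.5104
Fold change = 922.5104 / 1376.9891 = 0.66995
log2(0.66995) = -0.5779

-0.578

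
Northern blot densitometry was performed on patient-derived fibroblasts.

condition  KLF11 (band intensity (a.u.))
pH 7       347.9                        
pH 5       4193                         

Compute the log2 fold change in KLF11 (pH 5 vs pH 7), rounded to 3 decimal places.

3.591

Fold change = 4193 / 347.9 = 12.0523
log2(12.0523) = 3.5912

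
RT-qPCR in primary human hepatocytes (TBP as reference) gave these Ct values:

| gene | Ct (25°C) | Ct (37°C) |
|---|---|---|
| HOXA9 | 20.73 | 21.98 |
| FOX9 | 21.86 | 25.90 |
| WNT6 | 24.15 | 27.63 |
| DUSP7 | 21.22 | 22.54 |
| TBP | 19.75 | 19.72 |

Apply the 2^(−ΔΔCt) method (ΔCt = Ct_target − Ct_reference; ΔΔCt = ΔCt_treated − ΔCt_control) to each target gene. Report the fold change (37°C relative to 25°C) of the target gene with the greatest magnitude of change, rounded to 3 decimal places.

0.060

HOXA9: ΔΔCt = (21.98−19.72) − (20.73−19.75) = 2.26 − 0.98 = 1.28; fold change = 2^-1.28 = 0.412
FOX9: ΔΔCt = (25.90−19.72) − (21.86−19.75) = 6.18 − 2.11 = 4.07; fold change = 2^-4.07 = 0.060
WNT6: ΔΔCt = (27.63−19.72) − (24.15−19.75) = 7.91 − 4.40 = 3.51; fold change = 2^-3.51 = 0.088
DUSP7: ΔΔCt = (22.54−19.72) − (21.22−19.75) = 2.82 − 1.47 = 1.35; fold change = 2^-1.35 = 0.392
FOX9 has the largest |ΔΔCt| = 4.07.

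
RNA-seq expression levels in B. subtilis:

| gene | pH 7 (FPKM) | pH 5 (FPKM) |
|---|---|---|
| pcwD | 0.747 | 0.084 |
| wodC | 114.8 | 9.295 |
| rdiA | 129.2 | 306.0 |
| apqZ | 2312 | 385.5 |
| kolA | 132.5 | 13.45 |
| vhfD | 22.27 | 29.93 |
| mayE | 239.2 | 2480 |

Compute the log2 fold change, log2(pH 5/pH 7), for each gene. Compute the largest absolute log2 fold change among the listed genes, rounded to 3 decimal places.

log2(0.084/0.747) = -3.153  (pcwD)
log2(9.295/114.8) = -3.627  (wodC)
log2(306.0/129.2) = 1.244  (rdiA)
log2(385.5/2312) = -2.584  (apqZ)
log2(13.45/132.5) = -3.300  (kolA)
log2(29.93/22.27) = 0.426  (vhfD)
log2(2480/239.2) = 3.374  (mayE)
The largest magnitude belongs to wodC.

3.627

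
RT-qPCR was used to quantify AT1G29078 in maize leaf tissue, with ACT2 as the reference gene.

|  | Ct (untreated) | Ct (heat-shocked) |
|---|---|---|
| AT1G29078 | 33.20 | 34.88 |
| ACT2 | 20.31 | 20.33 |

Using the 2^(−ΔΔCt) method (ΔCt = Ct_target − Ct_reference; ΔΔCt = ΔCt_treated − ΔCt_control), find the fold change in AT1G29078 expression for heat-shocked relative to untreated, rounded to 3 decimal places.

ΔCt(untreated) = 33.200 − 20.310 = 12.890
ΔCt(heat-shocked) = 34.880 − 20.330 = 14.550
ΔΔCt = 14.550 − 12.890 = 1.660
Fold change = 2^(−1.660) = 0.3164

0.316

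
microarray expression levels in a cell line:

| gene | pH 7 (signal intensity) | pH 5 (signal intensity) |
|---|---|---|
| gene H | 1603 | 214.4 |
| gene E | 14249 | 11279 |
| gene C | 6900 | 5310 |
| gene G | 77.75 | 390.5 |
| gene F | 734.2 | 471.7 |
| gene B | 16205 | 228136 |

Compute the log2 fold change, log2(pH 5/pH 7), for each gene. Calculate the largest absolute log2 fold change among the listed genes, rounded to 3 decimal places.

log2(214.4/1603) = -2.902  (gene H)
log2(11279/14249) = -0.337  (gene E)
log2(5310/6900) = -0.378  (gene C)
log2(390.5/77.75) = 2.328  (gene G)
log2(471.7/734.2) = -0.638  (gene F)
log2(228136/16205) = 3.815  (gene B)
The largest magnitude belongs to gene B.

3.815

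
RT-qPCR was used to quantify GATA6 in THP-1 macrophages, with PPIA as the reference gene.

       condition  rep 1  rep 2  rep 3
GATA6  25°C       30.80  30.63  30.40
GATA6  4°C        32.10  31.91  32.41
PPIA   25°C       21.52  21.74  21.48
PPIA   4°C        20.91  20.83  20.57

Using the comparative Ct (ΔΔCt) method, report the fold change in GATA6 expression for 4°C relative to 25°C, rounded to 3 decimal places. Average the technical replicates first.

Mean Ct: GATA6 25°C 30.610; GATA6 4°C 32.140; PPIA 25°C 21.580; PPIA 4°C 20.770
ΔCt(25°C) = 30.610 − 21.580 = 9.030
ΔCt(4°C) = 32.140 − 20.770 = 11.370
ΔΔCt = 11.370 − 9.030 = 2.340
Fold change = 2^(−2.340) = 0.1975

0.198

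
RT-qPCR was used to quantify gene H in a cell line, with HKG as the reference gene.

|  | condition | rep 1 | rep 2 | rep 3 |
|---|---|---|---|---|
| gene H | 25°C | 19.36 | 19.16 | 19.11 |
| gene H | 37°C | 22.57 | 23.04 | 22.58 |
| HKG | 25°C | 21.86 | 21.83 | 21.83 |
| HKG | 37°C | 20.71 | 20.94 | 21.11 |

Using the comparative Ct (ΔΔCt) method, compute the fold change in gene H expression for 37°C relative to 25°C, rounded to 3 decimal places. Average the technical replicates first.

0.046

Mean Ct: gene H 25°C 19.210; gene H 37°C 22.730; HKG 25°C 21.840; HKG 37°C 20.920
ΔCt(25°C) = 19.210 − 21.840 = -2.630
ΔCt(37°C) = 22.730 − 20.920 = 1.810
ΔΔCt = 1.810 − (-2.630) = 4.440
Fold change = 2^(−4.440) = 0.0461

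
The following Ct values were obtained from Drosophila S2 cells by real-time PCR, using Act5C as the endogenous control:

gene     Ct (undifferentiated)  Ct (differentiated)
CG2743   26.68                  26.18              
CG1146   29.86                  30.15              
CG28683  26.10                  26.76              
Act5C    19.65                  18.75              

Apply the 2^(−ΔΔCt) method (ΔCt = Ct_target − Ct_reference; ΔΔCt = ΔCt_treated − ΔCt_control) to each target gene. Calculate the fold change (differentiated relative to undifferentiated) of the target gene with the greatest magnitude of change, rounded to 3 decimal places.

CG2743: ΔΔCt = (26.18−18.75) − (26.68−19.65) = 7.43 − 7.03 = 0.40; fold change = 2^-0.40 = 0.758
CG1146: ΔΔCt = (30.15−18.75) − (29.86−19.65) = 11.40 − 10.21 = 1.19; fold change = 2^-1.19 = 0.438
CG28683: ΔΔCt = (26.76−18.75) − (26.10−19.65) = 8.01 − 6.45 = 1.56; fold change = 2^-1.56 = 0.339
CG28683 has the largest |ΔΔCt| = 1.56.

0.339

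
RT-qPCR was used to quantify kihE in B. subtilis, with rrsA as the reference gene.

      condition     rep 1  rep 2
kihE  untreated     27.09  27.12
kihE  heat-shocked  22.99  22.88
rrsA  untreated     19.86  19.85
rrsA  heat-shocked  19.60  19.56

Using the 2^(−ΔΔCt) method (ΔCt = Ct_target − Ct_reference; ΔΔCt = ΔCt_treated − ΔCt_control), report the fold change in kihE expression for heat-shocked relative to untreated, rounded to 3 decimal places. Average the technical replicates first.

Mean Ct: kihE untreated 27.105; kihE heat-shocked 22.935; rrsA untreated 19.855; rrsA heat-shocked 19.580
ΔCt(untreated) = 27.105 − 19.855 = 7.250
ΔCt(heat-shocked) = 22.935 − 19.580 = 3.355
ΔΔCt = 3.355 − 7.250 = -3.895
Fold change = 2^(−(-3.895)) = 2^3.895 = 14.8769

14.877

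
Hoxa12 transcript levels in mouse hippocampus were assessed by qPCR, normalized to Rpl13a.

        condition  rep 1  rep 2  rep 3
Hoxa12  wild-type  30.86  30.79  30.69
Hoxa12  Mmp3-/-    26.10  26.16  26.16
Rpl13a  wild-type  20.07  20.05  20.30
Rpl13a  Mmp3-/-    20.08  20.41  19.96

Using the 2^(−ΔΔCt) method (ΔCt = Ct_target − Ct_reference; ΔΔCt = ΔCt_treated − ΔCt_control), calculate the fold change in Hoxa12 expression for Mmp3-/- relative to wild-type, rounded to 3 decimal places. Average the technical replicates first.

Mean Ct: Hoxa12 wild-type 30.780; Hoxa12 Mmp3-/- 26.140; Rpl13a wild-type 20.140; Rpl13a Mmp3-/- 20.150
ΔCt(wild-type) = 30.780 − 20.140 = 10.640
ΔCt(Mmp3-/-) = 26.140 − 20.150 = 5.990
ΔΔCt = 5.990 − 10.640 = -4.650
Fold change = 2^(−(-4.650)) = 2^4.650 = 25.1067

25.107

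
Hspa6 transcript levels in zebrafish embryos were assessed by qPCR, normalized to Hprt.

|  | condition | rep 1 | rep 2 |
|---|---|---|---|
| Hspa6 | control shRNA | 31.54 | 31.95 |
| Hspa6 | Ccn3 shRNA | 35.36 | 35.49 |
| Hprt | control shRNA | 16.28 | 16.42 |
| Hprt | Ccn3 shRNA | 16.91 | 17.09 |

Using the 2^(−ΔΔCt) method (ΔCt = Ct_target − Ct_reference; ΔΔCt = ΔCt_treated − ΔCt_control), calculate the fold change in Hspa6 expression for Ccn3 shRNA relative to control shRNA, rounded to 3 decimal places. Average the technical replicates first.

Mean Ct: Hspa6 control shRNA 31.745; Hspa6 Ccn3 shRNA 35.425; Hprt control shRNA 16.350; Hprt Ccn3 shRNA 17.000
ΔCt(control shRNA) = 31.745 − 16.350 = 15.395
ΔCt(Ccn3 shRNA) = 35.425 − 17.000 = 18.425
ΔΔCt = 18.425 − 15.395 = 3.030
Fold change = 2^(−3.030) = 0.1224

0.122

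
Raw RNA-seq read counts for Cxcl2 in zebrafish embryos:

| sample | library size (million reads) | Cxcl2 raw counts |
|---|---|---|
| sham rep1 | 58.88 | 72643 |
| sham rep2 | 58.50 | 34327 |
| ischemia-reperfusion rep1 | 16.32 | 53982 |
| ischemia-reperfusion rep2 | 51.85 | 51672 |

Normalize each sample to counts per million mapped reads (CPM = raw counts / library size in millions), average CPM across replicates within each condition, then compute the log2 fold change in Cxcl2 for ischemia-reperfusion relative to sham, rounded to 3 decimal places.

CPM(sham rep1) = 72643 / 58.88 = 1233.7466
CPM(sham rep2) = 34327 / 58.50 = 586.7863
CPM(ischemia-reperfusion rep1) = 53982 / 16.32 = 3307.7206
CPM(ischemia-reperfusion rep2) = 51672 / 51.85 = 996.5670
mean CPM(sham) = 910.2665; mean CPM(ischemia-reperfusion) = 2152.1438
Fold change = 2152.1438 / 910.2665 = 2.36430
log2(2.36430) = 1.2414

1.241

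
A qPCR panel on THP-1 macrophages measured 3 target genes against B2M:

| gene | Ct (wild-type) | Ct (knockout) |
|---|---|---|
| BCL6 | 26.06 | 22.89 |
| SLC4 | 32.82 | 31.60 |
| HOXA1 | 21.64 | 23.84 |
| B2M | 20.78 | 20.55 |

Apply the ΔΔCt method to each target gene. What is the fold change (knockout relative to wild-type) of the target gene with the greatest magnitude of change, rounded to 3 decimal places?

7.674

BCL6: ΔΔCt = (22.89−20.55) − (26.06−20.78) = 2.34 − 5.28 = -2.94; fold change = 2^2.94 = 7.674
SLC4: ΔΔCt = (31.60−20.55) − (32.82−20.78) = 11.05 − 12.04 = -0.99; fold change = 2^0.99 = 1.986
HOXA1: ΔΔCt = (23.84−20.55) − (21.64−20.78) = 3.29 − 0.86 = 2.43; fold change = 2^-2.43 = 0.186
BCL6 has the largest |ΔΔCt| = 2.94.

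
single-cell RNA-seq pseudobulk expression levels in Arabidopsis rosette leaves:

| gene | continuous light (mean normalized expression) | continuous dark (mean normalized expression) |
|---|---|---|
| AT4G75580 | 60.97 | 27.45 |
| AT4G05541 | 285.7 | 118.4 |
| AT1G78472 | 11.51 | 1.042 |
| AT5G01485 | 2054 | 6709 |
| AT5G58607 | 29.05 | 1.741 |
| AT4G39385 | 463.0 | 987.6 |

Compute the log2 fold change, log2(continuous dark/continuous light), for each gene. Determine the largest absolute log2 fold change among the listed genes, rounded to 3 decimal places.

log2(27.45/60.97) = -1.151  (AT4G75580)
log2(118.4/285.7) = -1.271  (AT4G05541)
log2(1.042/11.51) = -3.465  (AT1G78472)
log2(6709/2054) = 1.708  (AT5G01485)
log2(1.741/29.05) = -4.061  (AT5G58607)
log2(987.6/463.0) = 1.093  (AT4G39385)
The largest magnitude belongs to AT5G58607.

4.061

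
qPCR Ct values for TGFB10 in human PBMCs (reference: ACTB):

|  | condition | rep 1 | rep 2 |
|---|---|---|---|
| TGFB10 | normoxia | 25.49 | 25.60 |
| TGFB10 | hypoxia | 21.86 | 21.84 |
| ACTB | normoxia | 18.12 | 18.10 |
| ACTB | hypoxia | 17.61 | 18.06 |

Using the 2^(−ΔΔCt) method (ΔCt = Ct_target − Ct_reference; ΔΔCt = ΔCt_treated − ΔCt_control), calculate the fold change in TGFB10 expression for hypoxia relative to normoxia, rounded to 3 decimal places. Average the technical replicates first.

Mean Ct: TGFB10 normoxia 25.545; TGFB10 hypoxia 21.850; ACTB normoxia 18.110; ACTB hypoxia 17.835
ΔCt(normoxia) = 25.545 − 18.110 = 7.435
ΔCt(hypoxia) = 21.850 − 17.835 = 4.015
ΔΔCt = 4.015 − 7.435 = -3.420
Fold change = 2^(−(-3.420)) = 2^3.420 = 10.7034

10.703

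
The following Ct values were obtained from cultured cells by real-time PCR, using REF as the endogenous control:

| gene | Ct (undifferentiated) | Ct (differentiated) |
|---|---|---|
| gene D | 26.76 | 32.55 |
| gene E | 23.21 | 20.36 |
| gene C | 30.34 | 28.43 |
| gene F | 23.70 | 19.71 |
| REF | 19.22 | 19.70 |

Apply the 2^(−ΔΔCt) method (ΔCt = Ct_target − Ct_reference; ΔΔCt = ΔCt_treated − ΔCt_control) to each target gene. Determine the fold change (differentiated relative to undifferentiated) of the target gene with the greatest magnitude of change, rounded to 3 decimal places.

0.025

gene D: ΔΔCt = (32.55−19.70) − (26.76−19.22) = 12.85 − 7.54 = 5.31; fold change = 2^-5.31 = 0.025
gene E: ΔΔCt = (20.36−19.70) − (23.21−19.22) = 0.66 − 3.99 = -3.33; fold change = 2^3.33 = 10.056
gene C: ΔΔCt = (28.43−19.70) − (30.34−19.22) = 8.73 − 11.12 = -2.39; fold change = 2^2.39 = 5.242
gene F: ΔΔCt = (19.71−19.70) − (23.70−19.22) = 0.01 − 4.48 = -4.47; fold change = 2^4.47 = 22.162
gene D has the largest |ΔΔCt| = 5.31.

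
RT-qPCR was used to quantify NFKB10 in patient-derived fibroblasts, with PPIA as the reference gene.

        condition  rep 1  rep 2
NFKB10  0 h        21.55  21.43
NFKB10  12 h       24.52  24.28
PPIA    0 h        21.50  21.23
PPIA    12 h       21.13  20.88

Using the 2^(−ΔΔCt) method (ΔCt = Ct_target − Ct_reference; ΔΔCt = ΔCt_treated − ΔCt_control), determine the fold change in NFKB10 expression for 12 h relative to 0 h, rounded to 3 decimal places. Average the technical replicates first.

Mean Ct: NFKB10 0 h 21.490; NFKB10 12 h 24.400; PPIA 0 h 21.365; PPIA 12 h 21.005
ΔCt(0 h) = 21.490 − 21.365 = 0.125
ΔCt(12 h) = 24.400 − 21.005 = 3.395
ΔΔCt = 3.395 − 0.125 = 3.270
Fold change = 2^(−3.270) = 0.1037

0.104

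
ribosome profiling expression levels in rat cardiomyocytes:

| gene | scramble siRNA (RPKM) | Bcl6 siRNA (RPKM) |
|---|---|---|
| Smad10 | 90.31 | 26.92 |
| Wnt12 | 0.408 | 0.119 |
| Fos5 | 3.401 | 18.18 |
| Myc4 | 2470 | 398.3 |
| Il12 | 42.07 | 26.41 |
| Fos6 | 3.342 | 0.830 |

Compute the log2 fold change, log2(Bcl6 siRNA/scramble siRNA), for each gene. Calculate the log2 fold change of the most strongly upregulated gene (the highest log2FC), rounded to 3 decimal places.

log2(26.92/90.31) = -1.746  (Smad10)
log2(0.119/0.408) = -1.778  (Wnt12)
log2(18.18/3.401) = 2.418  (Fos5)
log2(398.3/2470) = -2.633  (Myc4)
log2(26.41/42.07) = -0.672  (Il12)
log2(0.830/3.342) = -2.010  (Fos6)
Fos5 is most strongly upregulated.

2.418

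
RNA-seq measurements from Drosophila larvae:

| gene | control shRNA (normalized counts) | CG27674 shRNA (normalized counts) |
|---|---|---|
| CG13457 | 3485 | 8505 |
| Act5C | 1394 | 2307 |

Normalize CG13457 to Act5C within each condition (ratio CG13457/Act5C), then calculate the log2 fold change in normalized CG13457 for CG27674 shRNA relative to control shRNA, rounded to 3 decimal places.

CG13457/Act5C (control shRNA) = 3485 / 1394 = 2.5
CG13457/Act5C (CG27674 shRNA) = 8505 / 2307 = 3.6866
Fold change = 3.6866 / 2.5 = 1.4746
log2(1.4746) = 0.5604

0.560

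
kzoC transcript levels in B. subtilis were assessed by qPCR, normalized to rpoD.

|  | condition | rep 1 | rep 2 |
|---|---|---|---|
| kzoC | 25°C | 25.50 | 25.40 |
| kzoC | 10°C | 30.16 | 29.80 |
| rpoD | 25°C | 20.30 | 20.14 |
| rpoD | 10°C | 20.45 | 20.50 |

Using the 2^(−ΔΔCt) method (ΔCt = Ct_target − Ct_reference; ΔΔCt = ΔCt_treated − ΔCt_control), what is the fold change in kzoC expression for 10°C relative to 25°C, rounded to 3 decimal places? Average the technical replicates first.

0.052

Mean Ct: kzoC 25°C 25.450; kzoC 10°C 29.980; rpoD 25°C 20.220; rpoD 10°C 20.475
ΔCt(25°C) = 25.450 − 20.220 = 5.230
ΔCt(10°C) = 29.980 − 20.475 = 9.505
ΔΔCt = 9.505 − 5.230 = 4.275
Fold change = 2^(−4.275) = 0.0517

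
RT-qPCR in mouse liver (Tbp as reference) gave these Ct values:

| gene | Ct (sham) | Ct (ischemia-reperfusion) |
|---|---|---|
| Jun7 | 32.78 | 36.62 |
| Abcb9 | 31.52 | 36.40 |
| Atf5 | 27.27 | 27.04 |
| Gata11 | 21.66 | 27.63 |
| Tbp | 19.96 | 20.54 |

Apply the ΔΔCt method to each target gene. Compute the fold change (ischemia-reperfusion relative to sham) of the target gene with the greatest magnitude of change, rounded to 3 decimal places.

Jun7: ΔΔCt = (36.62−20.54) − (32.78−19.96) = 16.08 − 12.82 = 3.26; fold change = 2^-3.26 = 0.104
Abcb9: ΔΔCt = (36.40−20.54) − (31.52−19.96) = 15.86 − 11.56 = 4.30; fold change = 2^-4.30 = 0.051
Atf5: ΔΔCt = (27.04−20.54) − (27.27−19.96) = 6.50 − 7.31 = -0.81; fold change = 2^0.81 = 1.753
Gata11: ΔΔCt = (27.63−20.54) − (21.66−19.96) = 7.09 − 1.70 = 5.39; fold change = 2^-5.39 = 0.024
Gata11 has the largest |ΔΔCt| = 5.39.

0.024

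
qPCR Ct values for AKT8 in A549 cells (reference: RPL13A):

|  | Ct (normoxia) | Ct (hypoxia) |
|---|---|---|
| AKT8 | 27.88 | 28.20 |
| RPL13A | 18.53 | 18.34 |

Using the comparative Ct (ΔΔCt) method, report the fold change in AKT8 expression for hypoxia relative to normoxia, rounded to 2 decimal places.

0.70

ΔCt(normoxia) = 27.880 − 18.530 = 9.350
ΔCt(hypoxia) = 28.200 − 18.340 = 9.860
ΔΔCt = 9.860 − 9.350 = 0.510
Fold change = 2^(−0.510) = 0.702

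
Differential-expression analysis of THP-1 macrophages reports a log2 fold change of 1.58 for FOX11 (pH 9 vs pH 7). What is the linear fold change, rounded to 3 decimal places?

2.990

Fold change = 2^(1.58) = 2.9897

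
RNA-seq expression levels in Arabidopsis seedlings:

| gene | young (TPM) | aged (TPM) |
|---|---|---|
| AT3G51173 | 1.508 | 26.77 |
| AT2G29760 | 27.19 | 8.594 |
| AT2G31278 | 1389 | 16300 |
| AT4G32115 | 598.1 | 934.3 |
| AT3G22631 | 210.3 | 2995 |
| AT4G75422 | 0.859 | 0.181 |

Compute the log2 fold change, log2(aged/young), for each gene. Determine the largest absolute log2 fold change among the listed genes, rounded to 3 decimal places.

log2(26.77/1.508) = 4.150  (AT3G51173)
log2(8.594/27.19) = -1.662  (AT2G29760)
log2(16300/1389) = 3.553  (AT2G31278)
log2(934.3/598.1) = 0.643  (AT4G32115)
log2(2995/210.3) = 3.832  (AT3G22631)
log2(0.181/0.859) = -2.247  (AT4G75422)
The largest magnitude belongs to AT3G51173.

4.150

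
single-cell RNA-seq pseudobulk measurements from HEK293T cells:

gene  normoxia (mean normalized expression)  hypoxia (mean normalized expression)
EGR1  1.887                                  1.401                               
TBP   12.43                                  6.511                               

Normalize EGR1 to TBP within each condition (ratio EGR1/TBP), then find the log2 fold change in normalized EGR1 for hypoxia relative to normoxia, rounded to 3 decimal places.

0.503

EGR1/TBP (normoxia) = 1.887 / 12.43 = 0.15181
EGR1/TBP (hypoxia) = 1.401 / 6.511 = 0.21517
Fold change = 0.21517 / 0.15181 = 1.4174
log2(1.4174) = 0.5032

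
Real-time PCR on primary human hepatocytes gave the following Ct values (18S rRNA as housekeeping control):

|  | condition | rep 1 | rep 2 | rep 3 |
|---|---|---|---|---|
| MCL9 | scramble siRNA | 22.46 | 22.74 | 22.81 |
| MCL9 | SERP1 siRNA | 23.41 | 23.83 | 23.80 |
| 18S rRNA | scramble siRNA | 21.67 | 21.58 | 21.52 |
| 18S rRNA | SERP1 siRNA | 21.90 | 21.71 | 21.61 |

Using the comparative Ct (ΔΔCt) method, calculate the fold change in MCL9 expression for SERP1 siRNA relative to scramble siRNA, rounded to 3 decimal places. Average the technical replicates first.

0.551

Mean Ct: MCL9 scramble siRNA 22.670; MCL9 SERP1 siRNA 23.680; 18S rRNA scramble siRNA 21.590; 18S rRNA SERP1 siRNA 21.740
ΔCt(scramble siRNA) = 22.670 − 21.590 = 1.080
ΔCt(SERP1 siRNA) = 23.680 − 21.740 = 1.940
ΔΔCt = 1.940 − 1.080 = 0.860
Fold change = 2^(−0.860) = 0.5510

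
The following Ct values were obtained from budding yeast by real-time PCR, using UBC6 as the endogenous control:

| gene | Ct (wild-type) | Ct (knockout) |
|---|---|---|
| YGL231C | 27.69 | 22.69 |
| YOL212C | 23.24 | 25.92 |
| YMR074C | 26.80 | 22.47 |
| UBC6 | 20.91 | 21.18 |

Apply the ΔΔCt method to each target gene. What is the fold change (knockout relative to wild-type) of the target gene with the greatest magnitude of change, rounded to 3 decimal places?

38.586

YGL231C: ΔΔCt = (22.69−21.18) − (27.69−20.91) = 1.51 − 6.78 = -5.27; fold change = 2^5.27 = 38.586
YOL212C: ΔΔCt = (25.92−21.18) − (23.24−20.91) = 4.74 − 2.33 = 2.41; fold change = 2^-2.41 = 0.188
YMR074C: ΔΔCt = (22.47−21.18) − (26.80−20.91) = 1.29 − 5.89 = -4.60; fold change = 2^4.60 = 24.251
YGL231C has the largest |ΔΔCt| = 5.27.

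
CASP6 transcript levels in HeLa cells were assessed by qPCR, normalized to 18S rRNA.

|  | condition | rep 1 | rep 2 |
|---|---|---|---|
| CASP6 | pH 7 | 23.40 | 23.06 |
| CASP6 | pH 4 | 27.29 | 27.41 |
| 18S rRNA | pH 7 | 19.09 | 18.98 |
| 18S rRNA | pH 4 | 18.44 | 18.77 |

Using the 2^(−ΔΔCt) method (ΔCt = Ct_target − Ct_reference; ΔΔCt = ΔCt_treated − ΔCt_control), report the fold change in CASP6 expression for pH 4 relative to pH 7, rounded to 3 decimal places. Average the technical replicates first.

Mean Ct: CASP6 pH 7 23.230; CASP6 pH 4 27.350; 18S rRNA pH 7 19.035; 18S rRNA pH 4 18.605
ΔCt(pH 7) = 23.230 − 19.035 = 4.195
ΔCt(pH 4) = 27.350 − 18.605 = 8.745
ΔΔCt = 8.745 − 4.195 = 4.550
Fold change = 2^(−4.550) = 0.0427

0.043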